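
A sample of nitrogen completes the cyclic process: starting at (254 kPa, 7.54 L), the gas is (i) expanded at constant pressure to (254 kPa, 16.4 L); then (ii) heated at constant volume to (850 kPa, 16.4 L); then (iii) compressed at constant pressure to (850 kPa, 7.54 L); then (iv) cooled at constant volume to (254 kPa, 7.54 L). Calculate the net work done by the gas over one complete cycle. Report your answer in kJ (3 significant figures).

Constant-volume legs do no work.
W(i) = (254)(16.4 − 7.54) = 2250 J; W(iii) = (850)(7.54 − 16.4) = -7531 J.
W_net = 2250 − 7531 = -5281 J (the counter-clockwise enclosed area).

W_net ≈ -5.28 kJ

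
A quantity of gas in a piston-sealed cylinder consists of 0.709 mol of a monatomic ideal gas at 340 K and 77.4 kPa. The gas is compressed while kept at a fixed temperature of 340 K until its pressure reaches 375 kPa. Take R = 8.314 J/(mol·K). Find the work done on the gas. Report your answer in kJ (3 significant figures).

Isothermal process: W = nRT ln(V₂/V₁) = nRT ln(P₁/P₂).
W = (0.709)(8.314)(340) × ln(77.4/375)
  = 2004 × ln(0.2064) = 2004 × -1.578
W_by_gas = -3162 J; work on gas = −W_by = 3162 J.

W ≈ 3.16 kJ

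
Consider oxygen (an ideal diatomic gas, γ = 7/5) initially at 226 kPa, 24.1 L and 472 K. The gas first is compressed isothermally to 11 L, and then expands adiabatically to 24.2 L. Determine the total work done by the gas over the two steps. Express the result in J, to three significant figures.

Step 1 (isothermal): W = P₁V₁ ln(V₂/V₁) = (5447) ln(11/24.1) = -4272 J.
After step 1: P = 495.1 kPa, V = 11 L, T = 472 K.
Step 2 (adiabatic): W = (P₁V₁ − P₂V₂)/(γ−1) = (5447 − 3973)/0.4 = 3683 J.
W_total = -4272 + 3683 = -588.7 J.

W_total ≈ -589 J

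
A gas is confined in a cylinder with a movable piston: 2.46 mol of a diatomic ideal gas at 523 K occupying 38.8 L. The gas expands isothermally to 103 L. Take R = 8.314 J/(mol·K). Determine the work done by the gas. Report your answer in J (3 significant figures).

Isothermal: W = nRT ln(V₂/V₁).
W = (2.46)(8.314)(523) × ln(103/38.8)
  = 10697 × 0.9763
W_by_gas = 10443 J.

W ≈ 10400 J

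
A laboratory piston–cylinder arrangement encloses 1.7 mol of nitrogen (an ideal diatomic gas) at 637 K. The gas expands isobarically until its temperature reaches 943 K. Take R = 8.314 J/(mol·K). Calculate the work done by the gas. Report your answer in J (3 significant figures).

W ≈ 4320 J

Isobaric: W = P ΔV = nR ΔT.
W = (1.7)(8.314)(943 − 637) = 4325 J.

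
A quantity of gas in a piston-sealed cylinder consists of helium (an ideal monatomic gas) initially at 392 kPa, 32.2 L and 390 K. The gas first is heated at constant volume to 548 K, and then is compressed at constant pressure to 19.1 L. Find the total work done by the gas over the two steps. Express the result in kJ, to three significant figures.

Step 1 (isochoric): W = 0 (constant volume).
After step 1: P = 550.8 kPa (V unchanged).
Step 2 (isobaric): W = PΔV = (550.8 kPa)(19.1 − 32.2 L) = -7216 J.
W_total = 0 − 7216 = -7216 J.

W_total ≈ -7.22 kJ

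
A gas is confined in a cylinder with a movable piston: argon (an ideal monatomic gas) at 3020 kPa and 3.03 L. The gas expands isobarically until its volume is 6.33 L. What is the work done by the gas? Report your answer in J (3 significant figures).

Isobaric: W = P ΔV.
W = (3020 kPa)(6.33 − 3.03 L) = (3020)(3.3) = 9966 J.

W ≈ 9970 J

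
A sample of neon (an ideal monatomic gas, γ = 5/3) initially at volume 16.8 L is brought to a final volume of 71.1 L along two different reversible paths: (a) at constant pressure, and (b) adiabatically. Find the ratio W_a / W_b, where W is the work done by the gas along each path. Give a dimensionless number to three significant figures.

W_a / W_b ≈ 3.49

Path (a) isobaric: W = P₁(V₂ − V₁) → W_a/(P₁V₁) = 3.232.
Path (b) adiabatic: W = P₁V₁(1 − (V₁/V₂)^(γ−1))/(γ−1) → W_b/(P₁V₁) = 0.9267.
W_a / W_b = 3.232 / 0.9267 = 3.488.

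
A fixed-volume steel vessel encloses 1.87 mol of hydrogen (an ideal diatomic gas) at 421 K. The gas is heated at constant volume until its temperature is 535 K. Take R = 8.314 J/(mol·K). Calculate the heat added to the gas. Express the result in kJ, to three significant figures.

Q ≈ 4.43 kJ

Constant volume ⇒ W = 0, so Q = ΔU = nCᵥΔT with Cᵥ = 5R/2 = 20.79 J/(mol·K).
ΔU = (1.87)(20.79)(535 − 421) = 4431 J.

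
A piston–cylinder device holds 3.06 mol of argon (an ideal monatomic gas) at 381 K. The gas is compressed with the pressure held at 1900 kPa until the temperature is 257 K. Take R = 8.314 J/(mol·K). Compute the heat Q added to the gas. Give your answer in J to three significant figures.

Q ≈ -7890 J

Isobaric: W = nRΔT = (3.06)(8.314)(-124) = -3155 J.
ΔU = nCᵥΔT with Cᵥ = 3R/2: ΔU = (3.06)(12.47)(-124) = -4732 J.
Q = ΔU + W = -4732 − 3155 = -7887 J.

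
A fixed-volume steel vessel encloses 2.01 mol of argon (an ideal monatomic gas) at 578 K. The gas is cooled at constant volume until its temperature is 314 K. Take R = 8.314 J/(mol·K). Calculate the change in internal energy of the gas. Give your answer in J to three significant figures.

ΔU ≈ -6620 J

Constant volume ⇒ W = 0, so Q = ΔU = nCᵥΔT with Cᵥ = 3R/2 = 12.47 J/(mol·K).
ΔU = (2.01)(12.47)(314 − 578) = -6618 J.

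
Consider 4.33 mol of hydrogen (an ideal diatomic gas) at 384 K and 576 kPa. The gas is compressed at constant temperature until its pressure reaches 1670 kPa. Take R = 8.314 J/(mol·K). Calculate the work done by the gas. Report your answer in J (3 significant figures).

W ≈ -14700 J

Isothermal process: W = nRT ln(V₂/V₁) = nRT ln(P₁/P₂).
W = (4.33)(8.314)(384) × ln(576/1670)
  = 13824 × ln(0.3449) = 13824 × -1.064
W_by_gas = -14715 J.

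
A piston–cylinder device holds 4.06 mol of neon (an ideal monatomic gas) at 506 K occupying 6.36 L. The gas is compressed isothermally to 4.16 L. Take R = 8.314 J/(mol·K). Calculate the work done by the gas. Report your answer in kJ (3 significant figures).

Isothermal: W = nRT ln(V₂/V₁).
W = (4.06)(8.314)(506) × ln(4.16/6.36)
  = 17080 × -0.4245
W_by_gas = -7251 J.

W ≈ -7.25 kJ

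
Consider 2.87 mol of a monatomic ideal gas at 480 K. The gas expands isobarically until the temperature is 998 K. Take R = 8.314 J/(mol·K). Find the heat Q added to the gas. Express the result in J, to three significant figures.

Q ≈ 30900 J

Isobaric: W = nRΔT = (2.87)(8.314)(518) = 12360 J.
ΔU = nCᵥΔT with Cᵥ = 3R/2: ΔU = (2.87)(12.47)(518) = 18540 J.
Q = ΔU + W = 18540 + 12360 = 30900 J.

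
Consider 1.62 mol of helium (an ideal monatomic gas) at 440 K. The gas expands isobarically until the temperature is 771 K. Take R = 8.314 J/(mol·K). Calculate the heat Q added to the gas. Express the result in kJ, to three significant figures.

Isobaric: W = nRΔT = (1.62)(8.314)(331) = 4458 J.
ΔU = nCᵥΔT with Cᵥ = 3R/2: ΔU = (1.62)(12.47)(331) = 6687 J.
Q = ΔU + W = 6687 + 4458 = 11145 J.

Q ≈ 11.1 kJ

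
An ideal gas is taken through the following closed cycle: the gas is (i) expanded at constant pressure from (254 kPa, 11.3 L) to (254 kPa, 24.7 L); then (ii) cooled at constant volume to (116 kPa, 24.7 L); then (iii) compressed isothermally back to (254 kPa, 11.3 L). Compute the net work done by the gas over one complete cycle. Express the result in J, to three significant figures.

W_net ≈ 1160 J

Leg (i): W = PΔV = (254)(24.7 − 11.3) = 3404 J.
Leg (ii): W = 0.
Leg (iii): W = PᵢVᵢ ln(V_f/Vᵢ) = (2865) ln(11.3/24.7) = -2241 J.
W_net = 3404 − 2241 = 1163 J.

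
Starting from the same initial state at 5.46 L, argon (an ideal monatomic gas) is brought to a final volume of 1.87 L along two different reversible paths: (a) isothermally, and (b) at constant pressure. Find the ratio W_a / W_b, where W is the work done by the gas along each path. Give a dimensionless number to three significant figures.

W_a / W_b ≈ 1.63

Path (a) isothermal: W = P₁V₁ ln(V₂/V₁) → W_a/(P₁V₁) = -1.072.
Path (b) isobaric: W = P₁(V₂ − V₁) → W_b/(P₁V₁) = -0.6575.
W_a / W_b = -1.072 / -0.6575 = 1.63.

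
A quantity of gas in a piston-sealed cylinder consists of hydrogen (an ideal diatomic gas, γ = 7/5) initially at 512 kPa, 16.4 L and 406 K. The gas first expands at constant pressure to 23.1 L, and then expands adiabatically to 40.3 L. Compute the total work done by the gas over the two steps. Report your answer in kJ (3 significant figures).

W_total ≈ 9.33 kJ

Step 1 (isobaric): W = PΔV = (512 kPa)(23.1 − 16.4 L) = 3430 J.
After step 1: P = 512 kPa, V = 23.1 L, T = 571.9 K.
Step 2 (adiabatic): W = (P₁V₁ − P₂V₂)/(γ−1) = (11827 − 9467)/0.4 = 5901 J.
W_total = 3430 + 5901 = 9331 J.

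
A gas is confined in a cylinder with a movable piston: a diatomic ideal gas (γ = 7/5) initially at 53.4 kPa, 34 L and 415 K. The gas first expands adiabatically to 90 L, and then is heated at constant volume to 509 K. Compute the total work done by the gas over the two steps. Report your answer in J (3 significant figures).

W_total ≈ 1460 J

Step 1 (adiabatic): W = (P₁V₁ − P₂V₂)/(γ−1) = (1816 − 1230)/0.4 = 1464 J.
Step 2 (isochoric): W = 0 (constant volume).
W_total = 1464 + 0 = 1464 J.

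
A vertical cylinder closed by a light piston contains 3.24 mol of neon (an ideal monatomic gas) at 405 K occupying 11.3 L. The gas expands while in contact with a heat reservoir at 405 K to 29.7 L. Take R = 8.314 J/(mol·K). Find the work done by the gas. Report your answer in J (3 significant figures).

W ≈ 10500 J

Isothermal: W = nRT ln(V₂/V₁).
W = (3.24)(8.314)(405) × ln(29.7/11.3)
  = 10910 × 0.9663
W_by_gas = 10542 J.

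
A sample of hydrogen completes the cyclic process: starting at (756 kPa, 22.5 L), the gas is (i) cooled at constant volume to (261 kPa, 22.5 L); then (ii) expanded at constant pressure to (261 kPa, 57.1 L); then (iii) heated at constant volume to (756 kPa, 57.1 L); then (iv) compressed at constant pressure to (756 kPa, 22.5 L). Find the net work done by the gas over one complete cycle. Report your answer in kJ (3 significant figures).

Constant-volume legs do no work.
W(ii) = (261)(57.1 − 22.5) = 9031 J; W(iv) = (756)(22.5 − 57.1) = -26158 J.
W_net = 9031 − 26158 = -17127 J (the counter-clockwise enclosed area).

W_net ≈ -17.1 kJ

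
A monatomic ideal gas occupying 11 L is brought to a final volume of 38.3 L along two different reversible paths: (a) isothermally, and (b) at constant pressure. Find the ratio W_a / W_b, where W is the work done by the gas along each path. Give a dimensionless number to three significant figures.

Path (a) isothermal: W = P₁V₁ ln(V₂/V₁) → W_a/(P₁V₁) = 1.248.
Path (b) isobaric: W = P₁(V₂ − V₁) → W_b/(P₁V₁) = 2.482.
W_a / W_b = 1.248 / 2.482 = 0.5027.

W_a / W_b ≈ 0.503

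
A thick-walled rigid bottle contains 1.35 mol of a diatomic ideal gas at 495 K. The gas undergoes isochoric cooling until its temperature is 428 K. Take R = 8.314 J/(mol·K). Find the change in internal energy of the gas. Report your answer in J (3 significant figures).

ΔU ≈ -1880 J

Constant volume ⇒ W = 0, so Q = ΔU = nCᵥΔT with Cᵥ = 5R/2 = 20.79 J/(mol·K).
ΔU = (1.35)(20.79)(428 − 495) = -1880 J.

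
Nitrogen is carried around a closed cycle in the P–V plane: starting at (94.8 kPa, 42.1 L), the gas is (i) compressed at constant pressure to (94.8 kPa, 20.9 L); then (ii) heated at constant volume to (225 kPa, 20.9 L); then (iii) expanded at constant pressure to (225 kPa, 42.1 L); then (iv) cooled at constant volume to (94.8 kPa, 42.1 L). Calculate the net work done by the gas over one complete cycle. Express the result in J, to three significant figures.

Constant-volume legs do no work.
W(i) = (94.8)(20.9 − 42.1) = -2010 J; W(iii) = (225)(42.1 − 20.9) = 4770 J.
W_net = -2010 + 4770 = 2760 J (the clockwise enclosed area).

W_net ≈ 2760 J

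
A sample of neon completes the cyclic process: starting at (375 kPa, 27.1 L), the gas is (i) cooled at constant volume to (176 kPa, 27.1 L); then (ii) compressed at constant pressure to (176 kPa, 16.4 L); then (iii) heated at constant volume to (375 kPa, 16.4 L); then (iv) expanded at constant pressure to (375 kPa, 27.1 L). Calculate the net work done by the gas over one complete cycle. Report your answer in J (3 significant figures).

W_net ≈ 2130 J

Constant-volume legs do no work.
W(ii) = (176)(16.4 − 27.1) = -1883 J; W(iv) = (375)(27.1 − 16.4) = 4013 J.
W_net = -1883 + 4013 = 2129 J (the clockwise enclosed area).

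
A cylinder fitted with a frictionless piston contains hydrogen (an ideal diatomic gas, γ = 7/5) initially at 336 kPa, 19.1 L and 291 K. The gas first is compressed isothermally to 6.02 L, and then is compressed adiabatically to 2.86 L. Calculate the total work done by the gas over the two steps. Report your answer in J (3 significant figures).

Step 1 (isothermal): W = P₁V₁ ln(V₂/V₁) = (6418) ln(6.02/19.1) = -7410 J.
After step 1: P = 1066 kPa, V = 6.02 L, T = 291 K.
Step 2 (adiabatic): W = (P₁V₁ − P₂V₂)/(γ−1) = (6418 − 8643)/0.4 = -5564 J.
W_total = -7410 − 5564 = -12973 J.

W_total ≈ -13000 J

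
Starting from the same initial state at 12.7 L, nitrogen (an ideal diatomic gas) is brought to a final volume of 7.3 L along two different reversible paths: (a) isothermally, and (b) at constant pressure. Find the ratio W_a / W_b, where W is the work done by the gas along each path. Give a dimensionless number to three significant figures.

Path (a) isothermal: W = P₁V₁ ln(V₂/V₁) → W_a/(P₁V₁) = -0.5537.
Path (b) isobaric: W = P₁(V₂ − V₁) → W_b/(P₁V₁) = -0.4252.
W_a / W_b = -0.5537 / -0.4252 = 1.302.

W_a / W_b ≈ 1.30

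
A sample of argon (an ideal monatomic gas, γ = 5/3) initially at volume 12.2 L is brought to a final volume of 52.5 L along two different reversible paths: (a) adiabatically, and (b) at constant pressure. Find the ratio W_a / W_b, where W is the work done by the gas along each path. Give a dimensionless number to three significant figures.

Path (a) adiabatic: W = P₁V₁(1 − (V₁/V₂)^(γ−1))/(γ−1) → W_a/(P₁V₁) = 0.933.
Path (b) isobaric: W = P₁(V₂ − V₁) → W_b/(P₁V₁) = 3.303.
W_a / W_b = 0.933 / 3.303 = 0.2825.

W_a / W_b ≈ 0.282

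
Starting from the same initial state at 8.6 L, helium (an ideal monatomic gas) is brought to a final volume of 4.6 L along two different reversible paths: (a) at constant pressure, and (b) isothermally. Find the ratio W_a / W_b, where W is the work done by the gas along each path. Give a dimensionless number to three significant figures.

Path (a) isobaric: W = P₁(V₂ − V₁) → W_a/(P₁V₁) = -0.4651.
Path (b) isothermal: W = P₁V₁ ln(V₂/V₁) → W_b/(P₁V₁) = -0.6257.
W_a / W_b = -0.4651 / -0.6257 = 0.7433.

W_a / W_b ≈ 0.743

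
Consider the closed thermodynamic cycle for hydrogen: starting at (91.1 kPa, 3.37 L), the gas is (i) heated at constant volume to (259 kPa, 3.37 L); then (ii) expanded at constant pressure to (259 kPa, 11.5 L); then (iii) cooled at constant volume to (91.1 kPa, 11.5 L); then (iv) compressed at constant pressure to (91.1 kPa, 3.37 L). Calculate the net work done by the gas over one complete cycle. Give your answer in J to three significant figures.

Constant-volume legs do no work.
W(ii) = (259)(11.5 − 3.37) = 2106 J; W(iv) = (91.1)(3.37 − 11.5) = -740.6 J.
W_net = 2106 − 740.6 = 1365 J (the clockwise enclosed area).

W_net ≈ 1370 J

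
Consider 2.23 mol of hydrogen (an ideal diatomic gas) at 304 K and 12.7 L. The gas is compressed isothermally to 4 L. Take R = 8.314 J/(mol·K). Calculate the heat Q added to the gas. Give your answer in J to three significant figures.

Isothermal ⇒ ΔU = 0, so Q = W = nRT ln(V₂/V₁).
Q = (2.23)(8.314)(304) ln(4/12.7) = 5636 × -1.155 = -6512 J.

Q ≈ -6510 J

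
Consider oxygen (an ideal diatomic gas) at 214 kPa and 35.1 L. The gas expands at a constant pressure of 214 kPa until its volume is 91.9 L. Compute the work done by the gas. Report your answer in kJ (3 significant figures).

Isobaric: W = P ΔV.
W = (214 kPa)(91.9 − 35.1 L) = (214)(56.8) = 12155 J.

W ≈ 12.2 kJ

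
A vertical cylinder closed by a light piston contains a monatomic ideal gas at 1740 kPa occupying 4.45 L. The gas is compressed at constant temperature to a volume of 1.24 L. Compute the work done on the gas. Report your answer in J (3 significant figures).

W ≈ 9890 J

Isothermal: W = nRT ln(V₂/V₁) = P₁V₁ ln(V₂/V₁).
P₁V₁ = (1740 kPa)(4.45 L) = 7743 J.
W = 7743 × ln(1.24/4.45) = 7743 × -1.278
W_by_gas = -9894 J; work on gas = −W_by = 9894 J.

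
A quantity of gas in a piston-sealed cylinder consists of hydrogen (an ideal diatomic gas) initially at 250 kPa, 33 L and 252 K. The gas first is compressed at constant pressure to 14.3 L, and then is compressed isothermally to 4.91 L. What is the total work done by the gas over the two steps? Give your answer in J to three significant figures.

W_total ≈ -8500 J

Step 1 (isobaric): W = PΔV = (250 kPa)(14.3 − 33 L) = -4675 J.
After step 1: P = 250 kPa, V = 14.3 L, T = 109.2 K.
Step 2 (isothermal): W = P₁V₁ ln(V₂/V₁) = (3575) ln(4.91/14.3) = -3822 J.
W_total = -4675 − 3822 = -8497 J.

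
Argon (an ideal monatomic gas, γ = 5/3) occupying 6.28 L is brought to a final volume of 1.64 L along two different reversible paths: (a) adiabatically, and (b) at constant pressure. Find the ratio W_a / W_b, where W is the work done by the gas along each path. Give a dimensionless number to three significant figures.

Path (a) adiabatic: W = P₁V₁(1 − (V₁/V₂)^(γ−1))/(γ−1) → W_a/(P₁V₁) = -2.171.
Path (b) isobaric: W = P₁(V₂ − V₁) → W_b/(P₁V₁) = -0.7389.
W_a / W_b = -2.171 / -0.7389 = 2.939.

W_a / W_b ≈ 2.94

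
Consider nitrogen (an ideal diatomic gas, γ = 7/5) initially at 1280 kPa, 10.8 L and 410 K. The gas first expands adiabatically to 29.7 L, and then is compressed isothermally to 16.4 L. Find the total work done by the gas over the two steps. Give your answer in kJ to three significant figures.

W_total ≈ 6.02 kJ

Step 1 (adiabatic): W = (P₁V₁ − P₂V₂)/(γ−1) = (13824 − 9224)/0.4 = 11501 J.
After step 1: P = 310.6 kPa, V = 29.7 L, T = 273.6 K.
Step 2 (isothermal): W = P₁V₁ ln(V₂/V₁) = (9224) ln(16.4/29.7) = -5478 J.
W_total = 11501 − 5478 = 6023 J.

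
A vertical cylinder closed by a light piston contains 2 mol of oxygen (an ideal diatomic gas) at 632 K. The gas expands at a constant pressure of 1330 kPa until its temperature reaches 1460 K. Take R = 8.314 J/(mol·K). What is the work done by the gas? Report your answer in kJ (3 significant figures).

Isobaric: W = P ΔV = nR ΔT.
W = (2)(8.314)(1460 − 632) = 13768 J.

W ≈ 13.8 kJ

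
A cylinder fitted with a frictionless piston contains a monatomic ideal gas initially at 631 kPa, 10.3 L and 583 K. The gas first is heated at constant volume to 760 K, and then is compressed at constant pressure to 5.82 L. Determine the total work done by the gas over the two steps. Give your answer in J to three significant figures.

W_total ≈ -3690 J

Step 1 (isochoric): W = 0 (constant volume).
After step 1: P = 822.6 kPa (V unchanged).
Step 2 (isobaric): W = PΔV = (822.6 kPa)(5.82 − 10.3 L) = -3685 J.
W_total = 0 − 3685 = -3685 J.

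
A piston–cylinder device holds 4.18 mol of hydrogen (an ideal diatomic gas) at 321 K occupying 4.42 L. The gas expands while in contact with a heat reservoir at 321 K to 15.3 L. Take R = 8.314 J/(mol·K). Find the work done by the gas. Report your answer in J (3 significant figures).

W ≈ 13900 J

Isothermal: W = nRT ln(V₂/V₁).
W = (4.18)(8.314)(321) × ln(15.3/4.42)
  = 11156 × 1.242
W_by_gas = 13852 J.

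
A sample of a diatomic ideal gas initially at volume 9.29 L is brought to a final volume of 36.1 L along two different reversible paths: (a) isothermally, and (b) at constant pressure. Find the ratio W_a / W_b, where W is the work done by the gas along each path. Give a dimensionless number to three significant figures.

Path (a) isothermal: W = P₁V₁ ln(V₂/V₁) → W_a/(P₁V₁) = 1.357.
Path (b) isobaric: W = P₁(V₂ − V₁) → W_b/(P₁V₁) = 2.886.
W_a / W_b = 1.357 / 2.886 = 0.4703.

W_a / W_b ≈ 0.470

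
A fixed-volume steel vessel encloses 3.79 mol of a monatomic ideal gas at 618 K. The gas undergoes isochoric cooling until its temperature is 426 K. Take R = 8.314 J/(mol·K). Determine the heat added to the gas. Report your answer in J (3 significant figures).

Constant volume ⇒ W = 0, so Q = ΔU = nCᵥΔT with Cᵥ = 3R/2 = 12.47 J/(mol·K).
ΔU = (3.79)(12.47)(426 − 618) = -9075 J.

Q ≈ -9070 J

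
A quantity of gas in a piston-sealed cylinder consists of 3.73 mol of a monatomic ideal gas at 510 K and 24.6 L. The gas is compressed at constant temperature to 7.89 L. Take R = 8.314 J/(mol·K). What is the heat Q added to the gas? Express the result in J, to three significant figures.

Q ≈ -18000 J

Isothermal ⇒ ΔU = 0, so Q = W = nRT ln(V₂/V₁).
Q = (3.73)(8.314)(510) ln(7.89/24.6) = 15816 × -1.137 = -17985 J.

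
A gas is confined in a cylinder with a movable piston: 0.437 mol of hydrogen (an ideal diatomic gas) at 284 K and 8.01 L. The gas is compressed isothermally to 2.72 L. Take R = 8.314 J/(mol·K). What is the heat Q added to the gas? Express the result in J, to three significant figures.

Q ≈ -1110 J

Isothermal ⇒ ΔU = 0, so Q = W = nRT ln(V₂/V₁).
Q = (0.437)(8.314)(284) ln(2.72/8.01) = 1032 × -1.08 = -1114 J.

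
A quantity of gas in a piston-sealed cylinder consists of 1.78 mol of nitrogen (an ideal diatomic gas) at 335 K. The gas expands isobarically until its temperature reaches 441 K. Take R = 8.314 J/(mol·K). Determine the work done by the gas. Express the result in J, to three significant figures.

W ≈ 1570 J

Isobaric: W = P ΔV = nR ΔT.
W = (1.78)(8.314)(441 − 335) = 1569 J.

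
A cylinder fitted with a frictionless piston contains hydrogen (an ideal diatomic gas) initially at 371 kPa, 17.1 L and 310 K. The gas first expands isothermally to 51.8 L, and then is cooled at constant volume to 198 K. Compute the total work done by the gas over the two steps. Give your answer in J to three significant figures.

W_total ≈ 7030 J

Step 1 (isothermal): W = P₁V₁ ln(V₂/V₁) = (6344) ln(51.8/17.1) = 7031 J.
Step 2 (isochoric): W = 0 (constant volume).
W_total = 7031 + 0 = 7031 J.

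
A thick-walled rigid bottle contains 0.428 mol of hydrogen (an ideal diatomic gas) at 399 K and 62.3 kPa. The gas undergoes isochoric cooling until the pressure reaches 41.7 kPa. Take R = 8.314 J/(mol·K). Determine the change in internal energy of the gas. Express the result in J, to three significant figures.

ΔU ≈ -1170 J

Constant volume ⇒ W = 0, so Q = ΔU = nCᵥΔT with Cᵥ = 5R/2 = 20.79 J/(mol·K).
At constant V, T₂/T₁ = P₂/P₁ ⇒ ΔT = T₁(P₂/P₁ − 1) = 399·(41.7/62.3 − 1) = -131.9 K.
ΔU = (0.428)(20.79)(-131.9) = -1174 J.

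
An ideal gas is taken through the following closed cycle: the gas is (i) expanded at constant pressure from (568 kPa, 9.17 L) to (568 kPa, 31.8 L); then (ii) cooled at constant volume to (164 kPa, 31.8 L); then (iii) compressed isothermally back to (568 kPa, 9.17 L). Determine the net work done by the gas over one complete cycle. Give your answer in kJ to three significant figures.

W_net ≈ 6.37 kJ

Leg (i): W = PΔV = (568)(31.8 − 9.17) = 12854 J.
Leg (ii): W = 0.
Leg (iii): W = PᵢVᵢ ln(V_f/Vᵢ) = (5215) ln(9.17/31.8) = -6485 J.
W_net = 12854 − 6485 = 6369 J.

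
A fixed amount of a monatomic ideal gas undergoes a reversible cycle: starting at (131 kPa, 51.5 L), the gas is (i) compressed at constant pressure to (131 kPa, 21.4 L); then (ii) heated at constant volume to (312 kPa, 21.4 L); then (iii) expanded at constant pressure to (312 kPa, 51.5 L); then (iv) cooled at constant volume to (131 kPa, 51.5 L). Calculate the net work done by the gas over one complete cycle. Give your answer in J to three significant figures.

Constant-volume legs do no work.
W(i) = (131)(21.4 − 51.5) = -3943 J; W(iii) = (312)(51.5 − 21.4) = 9391 J.
W_net = -3943 + 9391 = 5448 J (the clockwise enclosed area).

W_net ≈ 5450 J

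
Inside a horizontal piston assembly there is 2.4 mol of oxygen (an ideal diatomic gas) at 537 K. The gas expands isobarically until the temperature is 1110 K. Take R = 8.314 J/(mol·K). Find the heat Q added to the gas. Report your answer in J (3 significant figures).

Isobaric: W = nRΔT = (2.4)(8.314)(573) = 11433 J.
ΔU = nCᵥΔT with Cᵥ = 5R/2: ΔU = (2.4)(20.79)(573) = 28584 J.
Q = ΔU + W = 28584 + 11433 = 40017 J.

Q ≈ 40000 J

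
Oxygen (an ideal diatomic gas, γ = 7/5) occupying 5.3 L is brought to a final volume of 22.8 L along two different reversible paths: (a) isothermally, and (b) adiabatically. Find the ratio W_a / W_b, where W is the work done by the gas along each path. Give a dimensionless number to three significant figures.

Path (a) isothermal: W = P₁V₁ ln(V₂/V₁) → W_a/(P₁V₁) = 1.459.
Path (b) adiabatic: W = P₁V₁(1 − (V₁/V₂)^(γ−1))/(γ−1) → W_b/(P₁V₁) = 1.105.
W_a / W_b = 1.459 / 1.105 = 1.32.

W_a / W_b ≈ 1.32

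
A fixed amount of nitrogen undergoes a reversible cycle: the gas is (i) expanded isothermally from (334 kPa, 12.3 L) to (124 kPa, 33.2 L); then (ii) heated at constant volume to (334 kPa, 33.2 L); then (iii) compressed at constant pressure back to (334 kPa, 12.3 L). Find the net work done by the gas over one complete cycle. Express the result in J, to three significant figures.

W_net ≈ -2900 J

Leg (i): W = PᵢVᵢ ln(V_f/Vᵢ) = (4108) ln(33.2/12.3) = 4079 J.
Leg (ii): W = 0.
Leg (iii): W = PΔV = (334)(12.3 − 33.2) = -6981 J.
W_net = 4079 − 6981 = -2901 J.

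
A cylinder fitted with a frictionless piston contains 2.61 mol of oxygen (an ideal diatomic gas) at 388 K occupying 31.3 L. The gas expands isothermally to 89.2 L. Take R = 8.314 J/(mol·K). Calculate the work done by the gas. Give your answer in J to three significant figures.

W ≈ 8820 J

Isothermal: W = nRT ln(V₂/V₁).
W = (2.61)(8.314)(388) × ln(89.2/31.3)
  = 8419 × 1.047
W_by_gas = 8817 J.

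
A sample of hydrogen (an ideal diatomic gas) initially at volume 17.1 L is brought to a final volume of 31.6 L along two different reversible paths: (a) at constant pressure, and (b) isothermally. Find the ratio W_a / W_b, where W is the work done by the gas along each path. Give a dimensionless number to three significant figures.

W_a / W_b ≈ 1.38

Path (a) isobaric: W = P₁(V₂ − V₁) → W_a/(P₁V₁) = 0.848.
Path (b) isothermal: W = P₁V₁ ln(V₂/V₁) → W_b/(P₁V₁) = 0.6141.
W_a / W_b = 0.848 / 0.6141 = 1.381.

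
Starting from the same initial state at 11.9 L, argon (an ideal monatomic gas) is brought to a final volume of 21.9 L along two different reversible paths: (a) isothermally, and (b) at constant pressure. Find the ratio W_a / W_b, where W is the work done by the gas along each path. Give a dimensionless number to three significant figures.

Path (a) isothermal: W = P₁V₁ ln(V₂/V₁) → W_a/(P₁V₁) = 0.6099.
Path (b) isobaric: W = P₁(V₂ − V₁) → W_b/(P₁V₁) = 0.8403.
W_a / W_b = 0.6099 / 0.8403 = 0.7258.

W_a / W_b ≈ 0.726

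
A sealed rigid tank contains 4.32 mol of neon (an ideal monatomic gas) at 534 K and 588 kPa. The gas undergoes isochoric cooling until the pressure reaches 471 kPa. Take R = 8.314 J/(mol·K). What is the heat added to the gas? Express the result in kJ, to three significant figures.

Constant volume ⇒ W = 0, so Q = ΔU = nCᵥΔT with Cᵥ = 3R/2 = 12.47 J/(mol·K).
At constant V, T₂/T₁ = P₂/P₁ ⇒ ΔT = T₁(P₂/P₁ − 1) = 534·(471/588 − 1) = -106.3 K.
ΔU = (4.32)(12.47)(-106.3) = -5724 J.

Q ≈ -5.72 kJ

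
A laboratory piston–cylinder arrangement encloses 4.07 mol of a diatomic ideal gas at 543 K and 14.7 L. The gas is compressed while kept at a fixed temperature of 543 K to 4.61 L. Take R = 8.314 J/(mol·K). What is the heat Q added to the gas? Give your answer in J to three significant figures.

Q ≈ -21300 J

Isothermal ⇒ ΔU = 0, so Q = W = nRT ln(V₂/V₁).
Q = (4.07)(8.314)(543) ln(4.61/14.7) = 18374 × -1.16 = -21307 J.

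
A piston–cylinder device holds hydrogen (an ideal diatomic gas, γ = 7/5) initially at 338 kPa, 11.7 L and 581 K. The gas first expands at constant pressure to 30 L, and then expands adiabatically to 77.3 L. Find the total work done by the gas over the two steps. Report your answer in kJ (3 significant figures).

Step 1 (isobaric): W = PΔV = (338 kPa)(30 − 11.7 L) = 6185 J.
After step 1: P = 338 kPa, V = 30 L, T = 1490 K.
Step 2 (adiabatic): W = (P₁V₁ − P₂V₂)/(γ−1) = (10140 − 6944)/0.4 = 7990 J.
W_total = 6185 + 7990 = 14175 J.

W_total ≈ 14.2 kJ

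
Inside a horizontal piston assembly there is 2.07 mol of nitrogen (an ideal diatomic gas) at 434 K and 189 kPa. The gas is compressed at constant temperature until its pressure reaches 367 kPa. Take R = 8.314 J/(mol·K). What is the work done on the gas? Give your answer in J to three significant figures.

W ≈ 4960 J

Isothermal process: W = nRT ln(V₂/V₁) = nRT ln(P₁/P₂).
W = (2.07)(8.314)(434) × ln(189/367)
  = 7469 × ln(0.515) = 7469 × -0.6636
W_by_gas = -4957 J; work on gas = −W_by = 4957 J.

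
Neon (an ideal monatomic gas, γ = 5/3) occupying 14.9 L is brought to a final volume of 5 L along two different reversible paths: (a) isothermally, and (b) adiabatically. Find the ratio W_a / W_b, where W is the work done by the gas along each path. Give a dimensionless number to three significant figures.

W_a / W_b ≈ 0.680

Path (a) isothermal: W = P₁V₁ ln(V₂/V₁) → W_a/(P₁V₁) = -1.092.
Path (b) adiabatic: W = P₁V₁(1 − (V₁/V₂)^(γ−1))/(γ−1) → W_b/(P₁V₁) = -1.606.
W_a / W_b = -1.092 / -1.606 = 0.6798.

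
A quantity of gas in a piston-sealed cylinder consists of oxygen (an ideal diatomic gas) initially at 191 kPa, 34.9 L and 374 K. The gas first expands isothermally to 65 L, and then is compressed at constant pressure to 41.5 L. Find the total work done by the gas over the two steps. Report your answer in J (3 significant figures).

Step 1 (isothermal): W = P₁V₁ ln(V₂/V₁) = (6666) ln(65/34.9) = 4146 J.
After step 1: P = 102.6 kPa, V = 65 L, T = 374 K.
Step 2 (isobaric): W = PΔV = (102.6 kPa)(41.5 − 65 L) = -2410 J.
W_total = 4146 − 2410 = 1736 J.

W_total ≈ 1740 J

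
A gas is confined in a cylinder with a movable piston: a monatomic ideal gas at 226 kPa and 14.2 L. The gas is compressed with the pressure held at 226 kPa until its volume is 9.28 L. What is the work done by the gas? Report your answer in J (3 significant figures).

W ≈ -1110 J

Isobaric: W = P ΔV.
W = (226 kPa)(9.28 − 14.2 L) = (226)(-4.92) = -1112 J.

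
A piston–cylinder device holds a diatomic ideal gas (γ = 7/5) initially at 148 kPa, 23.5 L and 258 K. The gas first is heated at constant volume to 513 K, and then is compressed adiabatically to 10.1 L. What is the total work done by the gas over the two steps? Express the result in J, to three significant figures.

Step 1 (isochoric): W = 0 (constant volume).
After step 1: P = 294.3 kPa (V unchanged).
Step 2 (adiabatic): W = (P₁V₁ − P₂V₂)/(γ−1) = (6916 − 9695)/0.4 = -6947 J.
W_total = 0 − 6947 = -6947 J.

W_total ≈ -6950 J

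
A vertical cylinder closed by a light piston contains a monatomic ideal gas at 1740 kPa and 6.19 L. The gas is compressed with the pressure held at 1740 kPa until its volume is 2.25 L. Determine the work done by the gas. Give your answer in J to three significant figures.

W ≈ -6860 J

Isobaric: W = P ΔV.
W = (1740 kPa)(2.25 − 6.19 L) = (1740)(-3.94) = -6856 J.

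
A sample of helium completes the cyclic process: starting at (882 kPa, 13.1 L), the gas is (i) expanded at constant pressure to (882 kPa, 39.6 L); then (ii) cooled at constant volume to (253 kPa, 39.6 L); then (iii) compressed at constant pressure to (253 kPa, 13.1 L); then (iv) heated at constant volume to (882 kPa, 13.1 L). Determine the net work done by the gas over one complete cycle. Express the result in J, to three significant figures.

W_net ≈ 16700 J

Constant-volume legs do no work.
W(i) = (882)(39.6 − 13.1) = 23373 J; W(iii) = (253)(13.1 − 39.6) = -6704 J.
W_net = 23373 − 6704 = 16668 J (the clockwise enclosed area).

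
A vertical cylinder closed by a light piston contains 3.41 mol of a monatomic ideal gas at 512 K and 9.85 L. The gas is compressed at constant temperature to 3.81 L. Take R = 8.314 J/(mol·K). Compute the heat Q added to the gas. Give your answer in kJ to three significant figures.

Isothermal ⇒ ΔU = 0, so Q = W = nRT ln(V₂/V₁).
Q = (3.41)(8.314)(512) ln(3.81/9.85) = 14516 × -0.9498 = -13788 J.

Q ≈ -13.8 kJ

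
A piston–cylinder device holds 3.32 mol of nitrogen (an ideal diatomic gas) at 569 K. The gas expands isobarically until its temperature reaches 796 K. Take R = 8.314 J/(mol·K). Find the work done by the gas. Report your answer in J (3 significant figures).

W ≈ 6270 J

Isobaric: W = P ΔV = nR ΔT.
W = (3.32)(8.314)(796 − 569) = 6266 J.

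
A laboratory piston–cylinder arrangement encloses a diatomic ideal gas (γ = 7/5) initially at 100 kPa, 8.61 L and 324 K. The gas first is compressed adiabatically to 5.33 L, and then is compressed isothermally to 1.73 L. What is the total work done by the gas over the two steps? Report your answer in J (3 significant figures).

W_total ≈ -1630 J

Step 1 (adiabatic): W = (P₁V₁ − P₂V₂)/(γ−1) = (861 − 1043)/0.4 = -455.2 J.
After step 1: P = 195.7 kPa, V = 5.33 L, T = 392.5 K.
Step 2 (isothermal): W = P₁V₁ ln(V₂/V₁) = (1043) ln(1.73/5.33) = -1174 J.
W_total = -455.2 − 1174 = -1629 J.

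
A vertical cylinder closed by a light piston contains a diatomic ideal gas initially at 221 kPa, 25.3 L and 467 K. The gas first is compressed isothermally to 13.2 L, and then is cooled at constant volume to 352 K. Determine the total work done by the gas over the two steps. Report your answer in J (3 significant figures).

Step 1 (isothermal): W = P₁V₁ ln(V₂/V₁) = (5591) ln(13.2/25.3) = -3638 J.
Step 2 (isochoric): W = 0 (constant volume).
W_total = -3638 + 0 = -3638 J.

W_total ≈ -3640 J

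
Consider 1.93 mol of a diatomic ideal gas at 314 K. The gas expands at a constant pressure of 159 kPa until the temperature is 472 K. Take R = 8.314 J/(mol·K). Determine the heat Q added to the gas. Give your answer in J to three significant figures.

Q ≈ 8870 J

Isobaric: W = nRΔT = (1.93)(8.314)(158) = 2535 J.
ΔU = nCᵥΔT with Cᵥ = 5R/2: ΔU = (1.93)(20.79)(158) = 6338 J.
Q = ΔU + W = 6338 + 2535 = 8873 J.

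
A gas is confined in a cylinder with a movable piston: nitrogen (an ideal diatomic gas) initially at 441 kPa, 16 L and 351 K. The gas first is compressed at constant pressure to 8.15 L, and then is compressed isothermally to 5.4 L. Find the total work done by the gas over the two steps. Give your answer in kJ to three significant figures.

W_total ≈ -4.94 kJ

Step 1 (isobaric): W = PΔV = (441 kPa)(8.15 − 16 L) = -3462 J.
After step 1: P = 441 kPa, V = 8.15 L, T = 178.8 K.
Step 2 (isothermal): W = P₁V₁ ln(V₂/V₁) = (3594) ln(5.4/8.15) = -1479 J.
W_total = -3462 − 1479 = -4941 J.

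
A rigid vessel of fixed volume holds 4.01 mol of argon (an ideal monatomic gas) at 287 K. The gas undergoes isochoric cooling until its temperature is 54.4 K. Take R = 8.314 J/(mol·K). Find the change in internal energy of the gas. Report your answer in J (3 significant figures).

Constant volume ⇒ W = 0, so Q = ΔU = nCᵥΔT with Cᵥ = 3R/2 = 12.47 J/(mol·K).
ΔU = (4.01)(12.47)(54.4 − 287) = -11632 J.

ΔU ≈ -11600 J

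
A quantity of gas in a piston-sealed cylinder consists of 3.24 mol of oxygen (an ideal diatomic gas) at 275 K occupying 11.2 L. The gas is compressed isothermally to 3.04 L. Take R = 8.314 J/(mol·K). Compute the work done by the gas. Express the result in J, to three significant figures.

Isothermal: W = nRT ln(V₂/V₁).
W = (3.24)(8.314)(275) × ln(3.04/11.2)
  = 7408 × -1.304
W_by_gas = -9660 J.

W ≈ -9660 J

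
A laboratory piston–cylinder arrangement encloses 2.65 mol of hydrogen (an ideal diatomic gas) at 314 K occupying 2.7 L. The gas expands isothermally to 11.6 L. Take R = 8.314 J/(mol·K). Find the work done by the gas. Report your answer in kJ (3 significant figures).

Isothermal: W = nRT ln(V₂/V₁).
W = (2.65)(8.314)(314) × ln(11.6/2.7)
  = 6918 × 1.458
W_by_gas = 10085 J.

W ≈ 10.1 kJ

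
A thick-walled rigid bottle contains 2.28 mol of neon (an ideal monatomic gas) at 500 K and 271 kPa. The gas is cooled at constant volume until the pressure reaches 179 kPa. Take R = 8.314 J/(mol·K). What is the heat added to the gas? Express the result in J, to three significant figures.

Q ≈ -4830 J

Constant volume ⇒ W = 0, so Q = ΔU = nCᵥΔT with Cᵥ = 3R/2 = 12.47 J/(mol·K).
At constant V, T₂/T₁ = P₂/P₁ ⇒ ΔT = T₁(P₂/P₁ − 1) = 500·(179/271 − 1) = -169.7 K.
ΔU = (2.28)(12.47)(-169.7) = -4826 J.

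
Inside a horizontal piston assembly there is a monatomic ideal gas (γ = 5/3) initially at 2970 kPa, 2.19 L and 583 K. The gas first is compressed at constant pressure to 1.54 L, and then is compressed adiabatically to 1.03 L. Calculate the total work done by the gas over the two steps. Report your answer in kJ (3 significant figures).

Step 1 (isobaric): W = PΔV = (2970 kPa)(1.54 − 2.19 L) = -1930 J.
After step 1: P = 2970 kPa, V = 1.54 L, T = 410 K.
Step 2 (adiabatic): W = (P₁V₁ − P₂V₂)/(γ−1) = (4574 − 5980)/0.667 = -2110 J.
W_total = -1930 − 2110 = -4040 J.

W_total ≈ -4.04 kJ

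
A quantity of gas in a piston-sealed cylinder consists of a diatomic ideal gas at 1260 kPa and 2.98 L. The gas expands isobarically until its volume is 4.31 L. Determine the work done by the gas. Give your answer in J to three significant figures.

W ≈ 1680 J

Isobaric: W = P ΔV.
W = (1260 kPa)(4.31 − 2.98 L) = (1260)(1.33) = 1676 J.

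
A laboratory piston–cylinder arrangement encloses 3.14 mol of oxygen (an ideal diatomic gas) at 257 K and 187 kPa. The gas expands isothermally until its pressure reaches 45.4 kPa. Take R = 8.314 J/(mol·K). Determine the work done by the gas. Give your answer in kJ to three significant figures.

W ≈ 9.50 kJ

Isothermal process: W = nRT ln(V₂/V₁) = nRT ln(P₁/P₂).
W = (3.14)(8.314)(257) × ln(187/45.4)
  = 6709 × ln(4.119) = 6709 × 1.416
W_by_gas = 9498 J.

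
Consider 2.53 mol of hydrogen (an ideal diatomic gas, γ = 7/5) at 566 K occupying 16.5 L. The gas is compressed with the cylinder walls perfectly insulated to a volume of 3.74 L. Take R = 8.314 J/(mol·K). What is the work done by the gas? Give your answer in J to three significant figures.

W ≈ -24100 J

Adiabatic: TV^(γ−1) = const with γ = 7/5.
T₂ = T₁ (V₁/V₂)^(γ−1) = 566 × (16.5/3.74)^0.4 = 566 × 1.811 = 1025 K.
W_by = nCᵥ(T₁ − T₂) = (2.53)(20.79)(566 − 1025) = -24129 J.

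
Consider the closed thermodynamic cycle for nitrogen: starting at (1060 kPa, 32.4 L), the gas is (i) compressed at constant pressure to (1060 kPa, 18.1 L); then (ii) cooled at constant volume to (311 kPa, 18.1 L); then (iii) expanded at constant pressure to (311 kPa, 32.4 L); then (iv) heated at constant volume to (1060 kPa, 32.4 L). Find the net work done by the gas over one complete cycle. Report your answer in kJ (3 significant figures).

Constant-volume legs do no work.
W(i) = (1060)(18.1 − 32.4) = -15158 J; W(iii) = (311)(32.4 − 18.1) = 4447 J.
W_net = -15158 + 4447 = -10711 J (the counter-clockwise enclosed area).

W_net ≈ -10.7 kJ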